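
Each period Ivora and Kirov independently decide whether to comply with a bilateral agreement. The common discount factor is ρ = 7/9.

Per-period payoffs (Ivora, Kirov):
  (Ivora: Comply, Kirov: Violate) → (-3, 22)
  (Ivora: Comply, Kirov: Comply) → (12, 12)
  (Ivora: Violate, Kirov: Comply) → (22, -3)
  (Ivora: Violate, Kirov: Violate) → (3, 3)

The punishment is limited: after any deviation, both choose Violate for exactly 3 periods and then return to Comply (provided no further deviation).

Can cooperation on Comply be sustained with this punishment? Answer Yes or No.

IC: ρ+…+ρ^3 ≥ (22−12)/(12−3) = 10/9.
At ρ = 7/9: partial sum = 1.8532 ≥ 1.1111. Cooperation sustainable.

Yes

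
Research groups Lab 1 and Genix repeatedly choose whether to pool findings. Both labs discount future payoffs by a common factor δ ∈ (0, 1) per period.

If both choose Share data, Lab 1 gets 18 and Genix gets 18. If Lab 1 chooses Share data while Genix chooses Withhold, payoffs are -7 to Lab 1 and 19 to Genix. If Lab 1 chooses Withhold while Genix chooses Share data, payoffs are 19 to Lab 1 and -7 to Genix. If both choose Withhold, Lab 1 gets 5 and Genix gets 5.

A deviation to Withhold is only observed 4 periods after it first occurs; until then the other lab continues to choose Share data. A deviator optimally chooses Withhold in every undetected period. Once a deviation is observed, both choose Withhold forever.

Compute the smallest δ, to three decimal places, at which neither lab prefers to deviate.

A deviator earns 19 for 4 periods, then 5 forever; cooperating earns 18 forever. Multiplying the IC by (1−δ):
18 ≥ 19(1−δ^4) + 5δ^4, so 14·δ^4 ≥ 1 and δ^4 ≥ 1/14.
δ ≥ (1/14)^(1/4) ≈ 0.517.

0.517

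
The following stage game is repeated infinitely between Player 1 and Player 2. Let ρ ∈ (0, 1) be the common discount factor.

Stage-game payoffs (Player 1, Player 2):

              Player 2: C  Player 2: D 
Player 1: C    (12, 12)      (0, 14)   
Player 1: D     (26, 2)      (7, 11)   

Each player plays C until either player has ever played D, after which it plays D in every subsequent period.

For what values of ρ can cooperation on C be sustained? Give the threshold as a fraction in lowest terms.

For Player 1: deviation gain 26−12 = 14, per-period punishment loss 12−7 = 5. IC gives ρ ≥ 14/19.
For Player 2: gain 2, loss 1 per period, so ρ ≥ 2/3.
The tighter constraint is Player 1's, so cooperation needs ρ ≥ 14/19.

14/19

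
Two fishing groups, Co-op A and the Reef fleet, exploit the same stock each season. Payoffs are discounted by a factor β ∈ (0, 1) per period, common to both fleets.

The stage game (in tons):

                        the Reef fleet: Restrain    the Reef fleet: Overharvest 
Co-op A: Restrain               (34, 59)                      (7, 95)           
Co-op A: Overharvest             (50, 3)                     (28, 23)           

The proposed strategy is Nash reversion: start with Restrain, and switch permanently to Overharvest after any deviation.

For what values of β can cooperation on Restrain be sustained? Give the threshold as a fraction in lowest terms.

8/11

Co-op A: cooperation gives 34 each period; deviation gives 50 once then 28 forever.
  34/(1−β) ≥ 50 + 28β/(1−β) ⇒ β ≥ 16/22 = 8/11.
the Reef fleet: cooperation gives 59 each period; deviation gives 95 once then 23 forever.
  β ≥ 36/72 = 1/2.
Both must hold, so the binding constraint is Co-op A's: β ≥ 8/11.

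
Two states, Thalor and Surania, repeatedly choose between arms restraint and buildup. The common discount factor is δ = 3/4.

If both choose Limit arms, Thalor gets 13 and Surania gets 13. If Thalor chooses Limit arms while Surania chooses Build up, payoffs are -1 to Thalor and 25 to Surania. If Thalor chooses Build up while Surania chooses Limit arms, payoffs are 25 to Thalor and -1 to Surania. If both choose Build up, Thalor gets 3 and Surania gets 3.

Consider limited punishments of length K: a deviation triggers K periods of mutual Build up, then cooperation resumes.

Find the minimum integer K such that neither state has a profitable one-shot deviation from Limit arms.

No profitable deviation requires (13−3)(δ+…+δ^K) ≥ 25−13, i.e. δ+…+δ^K ≥ 6/5 ≈ 1.2000.
With δ = 3/4, the partial sums are K=1: 0.7500, K=2: 1.3125.
K = 2 is the first length at which the sum reaches 1.2000.

2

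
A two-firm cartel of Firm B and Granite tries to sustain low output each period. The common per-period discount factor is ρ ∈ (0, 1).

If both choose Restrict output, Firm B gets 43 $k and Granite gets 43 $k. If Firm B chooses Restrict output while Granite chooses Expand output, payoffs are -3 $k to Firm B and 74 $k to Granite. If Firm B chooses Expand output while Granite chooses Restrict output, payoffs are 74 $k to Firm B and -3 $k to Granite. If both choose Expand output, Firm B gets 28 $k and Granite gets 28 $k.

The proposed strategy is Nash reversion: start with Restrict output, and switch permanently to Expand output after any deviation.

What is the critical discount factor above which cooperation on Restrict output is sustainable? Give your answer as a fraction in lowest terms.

Cooperation forever yields 43 each period: 43/(1−ρ).
Deviating yields 74 once, then 28 forever: 74 + 28ρ/(1−ρ).
No profitable deviation requires 43/(1−ρ) ≥ 74 + 28ρ/(1−ρ).
Multiplying by (1−ρ): 43 ≥ 74(1−ρ) + 28ρ = 74 − 46ρ.
So 46ρ ≥ 31, i.e. ρ ≥ 31/46.

31/46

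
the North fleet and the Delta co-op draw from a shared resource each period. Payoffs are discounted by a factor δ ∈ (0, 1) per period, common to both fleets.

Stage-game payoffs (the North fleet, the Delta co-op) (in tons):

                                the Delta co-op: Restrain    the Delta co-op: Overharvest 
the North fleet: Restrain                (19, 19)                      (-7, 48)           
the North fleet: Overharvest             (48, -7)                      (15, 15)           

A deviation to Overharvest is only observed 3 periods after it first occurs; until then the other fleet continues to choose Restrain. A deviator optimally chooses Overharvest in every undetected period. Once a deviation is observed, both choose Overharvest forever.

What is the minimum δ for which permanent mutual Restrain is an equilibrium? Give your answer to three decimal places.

The best deviation is to choose Overharvest for all 3 undetected periods, earning 48 each, then 15 forever once detected.
Deviation value: 48(1−δ^3)/(1−δ) + 15δ^3/(1−δ); cooperation value: 19/(1−δ).
IC: 19 ≥ 48(1−δ^3) + 15δ^3 = 48 − 33δ^3.
So δ^3 ≥ 29/33, giving δ ≥ (29/33)^(1/3) ≈ 0.958.

0.958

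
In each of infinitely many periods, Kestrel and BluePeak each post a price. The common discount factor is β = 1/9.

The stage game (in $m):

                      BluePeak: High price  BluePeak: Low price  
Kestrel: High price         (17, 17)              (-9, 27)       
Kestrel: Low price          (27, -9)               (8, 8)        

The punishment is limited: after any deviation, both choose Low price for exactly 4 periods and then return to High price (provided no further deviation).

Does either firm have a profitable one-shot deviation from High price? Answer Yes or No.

Comparing payoff streams over the 5 periods until play realigns: cooperate → 17(1+β+…+β^4); deviate → 27 + 8(β+…+β^4).
Cooperation is sustained iff (17−8)(β+…+β^4) ≥ 27−17.
β+…+β^4 = 1/9·(1−(1/9)^4)/(1−1/9) = 0.1250, and (27−17)/(17−8) = 1.1111.
0.1250 < 1.1111, so cooperation is not sustainable.

Yes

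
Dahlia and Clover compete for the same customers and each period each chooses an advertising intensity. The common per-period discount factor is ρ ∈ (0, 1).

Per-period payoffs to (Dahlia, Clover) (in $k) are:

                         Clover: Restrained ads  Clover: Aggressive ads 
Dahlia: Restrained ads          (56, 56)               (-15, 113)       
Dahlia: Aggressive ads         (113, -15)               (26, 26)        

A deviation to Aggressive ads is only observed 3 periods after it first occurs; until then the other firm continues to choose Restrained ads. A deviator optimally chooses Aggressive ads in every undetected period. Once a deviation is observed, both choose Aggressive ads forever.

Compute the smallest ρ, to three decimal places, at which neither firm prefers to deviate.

Deviating for the 3 undetected periods gains 113−56 = 57 per period over cooperation, then loses 56−26 = 30 per period forever once punishment starts.
Gain: 57(1 + ρ + … + ρ^2); loss: 30·ρ^3/(1−ρ).
No profitable deviation ⇔ 57(1−ρ^3) ≤ 30·ρ^3, i.e. ρ^3 ≥ 57/(57+30) = 19/29.
Hence ρ ≥ (19/29)^(1/3) ≈ 0.869.

0.869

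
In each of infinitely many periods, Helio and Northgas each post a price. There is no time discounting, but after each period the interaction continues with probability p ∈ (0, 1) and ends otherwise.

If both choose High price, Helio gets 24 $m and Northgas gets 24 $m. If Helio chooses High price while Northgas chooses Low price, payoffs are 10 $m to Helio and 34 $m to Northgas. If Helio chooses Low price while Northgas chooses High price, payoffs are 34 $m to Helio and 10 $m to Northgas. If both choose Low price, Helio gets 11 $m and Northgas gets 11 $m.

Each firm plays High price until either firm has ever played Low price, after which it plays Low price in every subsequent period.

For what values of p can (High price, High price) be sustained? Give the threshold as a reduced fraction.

10/23

With no time discounting, the continuation probability p plays the role of the discount factor.
Grim-trigger IC: 24/(1−p) ≥ 34 + 11p/(1−p) ⇒ p ≥ (34−24)/(34−11) = 10/23.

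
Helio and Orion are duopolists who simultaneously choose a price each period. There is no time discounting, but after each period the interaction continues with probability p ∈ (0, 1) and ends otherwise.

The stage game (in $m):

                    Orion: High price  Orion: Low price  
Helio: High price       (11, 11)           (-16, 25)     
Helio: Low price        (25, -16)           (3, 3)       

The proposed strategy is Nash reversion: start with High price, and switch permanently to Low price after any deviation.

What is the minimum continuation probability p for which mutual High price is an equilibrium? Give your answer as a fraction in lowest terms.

With no time discounting, the continuation probability p plays the role of the discount factor.
Grim-trigger IC: 11/(1−p) ≥ 25 + 3p/(1−p) ⇒ p ≥ (25−11)/(25−3) = 7/11.

7/11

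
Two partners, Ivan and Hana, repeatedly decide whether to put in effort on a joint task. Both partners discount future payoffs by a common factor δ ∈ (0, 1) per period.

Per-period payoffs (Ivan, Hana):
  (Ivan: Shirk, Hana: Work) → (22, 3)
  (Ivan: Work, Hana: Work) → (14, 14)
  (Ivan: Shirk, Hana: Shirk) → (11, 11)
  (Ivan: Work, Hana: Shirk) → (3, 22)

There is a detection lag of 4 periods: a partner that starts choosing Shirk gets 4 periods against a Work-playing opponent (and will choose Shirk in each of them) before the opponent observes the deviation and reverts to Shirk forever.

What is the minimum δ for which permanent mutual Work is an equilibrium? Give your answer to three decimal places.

A deviator earns 22 for 4 periods, then 11 forever; cooperating earns 14 forever. Multiplying the IC by (1−δ):
14 ≥ 22(1−δ^4) + 11δ^4, so 11·δ^4 ≥ 8 and δ^4 ≥ 8/11.
δ ≥ (8/11)^(1/4) ≈ 0.923.

0.923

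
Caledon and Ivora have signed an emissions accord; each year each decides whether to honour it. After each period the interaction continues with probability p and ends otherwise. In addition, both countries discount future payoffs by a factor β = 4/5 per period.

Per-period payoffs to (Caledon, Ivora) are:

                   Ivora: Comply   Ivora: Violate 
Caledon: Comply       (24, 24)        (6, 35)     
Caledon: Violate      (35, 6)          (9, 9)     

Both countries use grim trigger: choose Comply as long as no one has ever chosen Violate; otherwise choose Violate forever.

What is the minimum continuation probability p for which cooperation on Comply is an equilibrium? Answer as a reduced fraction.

55/104

Expected continuation weight on next period's payoff is β·p = 4/5·p, which plays the role of the discount factor.
Cooperation requires 4/5·p ≥ (35−24)/(35−9) = 11/26, hence p ≥ 55/104.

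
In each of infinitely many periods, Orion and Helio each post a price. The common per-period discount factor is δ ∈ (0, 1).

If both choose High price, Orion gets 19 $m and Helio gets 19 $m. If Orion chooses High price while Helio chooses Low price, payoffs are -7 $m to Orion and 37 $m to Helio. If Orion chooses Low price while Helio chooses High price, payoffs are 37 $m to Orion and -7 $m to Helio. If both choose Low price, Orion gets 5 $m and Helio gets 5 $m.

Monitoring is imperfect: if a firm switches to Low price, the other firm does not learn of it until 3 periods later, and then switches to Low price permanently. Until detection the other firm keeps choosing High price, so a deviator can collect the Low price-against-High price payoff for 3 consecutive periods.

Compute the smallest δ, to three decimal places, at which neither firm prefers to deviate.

Deviating for the 3 undetected periods gains 37−19 = 18 per period over cooperation, then loses 19−5 = 14 per period forever once punishment starts.
Gain: 18(1 + δ + … + δ^2); loss: 14·δ^3/(1−δ).
No profitable deviation ⇔ 18(1−δ^3) ≤ 14·δ^3, i.e. δ^3 ≥ 18/(18+14) = 9/16.
Hence δ ≥ (9/16)^(1/3) ≈ 0.825.

0.825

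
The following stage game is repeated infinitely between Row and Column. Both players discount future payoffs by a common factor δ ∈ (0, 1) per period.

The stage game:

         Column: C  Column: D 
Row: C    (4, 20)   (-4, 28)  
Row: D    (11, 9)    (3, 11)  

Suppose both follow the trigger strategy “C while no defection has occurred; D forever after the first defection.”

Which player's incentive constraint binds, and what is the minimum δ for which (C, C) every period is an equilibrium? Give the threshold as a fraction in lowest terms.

Row; δ ≥ 7/8

For Row: deviation gain 11−4 = 7, per-period punishment loss 4−3 = 1. IC gives δ ≥ 7/8.
For Column: gain 8, loss 9 per period, so δ ≥ 8/17.
The tighter constraint is Row's, so cooperation needs δ ≥ 7/8.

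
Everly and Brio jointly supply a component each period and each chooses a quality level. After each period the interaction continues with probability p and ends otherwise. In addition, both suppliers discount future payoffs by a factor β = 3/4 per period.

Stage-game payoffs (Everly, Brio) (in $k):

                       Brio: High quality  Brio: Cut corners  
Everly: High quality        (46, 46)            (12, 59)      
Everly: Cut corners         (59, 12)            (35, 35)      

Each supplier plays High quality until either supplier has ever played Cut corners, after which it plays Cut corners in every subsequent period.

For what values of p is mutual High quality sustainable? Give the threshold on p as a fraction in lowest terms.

13/18

Expected continuation weight on next period's payoff is β·p = 3/4·p, which plays the role of the discount factor.
Cooperation requires 3/4·p ≥ (59−46)/(59−35) = 13/24, hence p ≥ 13/18.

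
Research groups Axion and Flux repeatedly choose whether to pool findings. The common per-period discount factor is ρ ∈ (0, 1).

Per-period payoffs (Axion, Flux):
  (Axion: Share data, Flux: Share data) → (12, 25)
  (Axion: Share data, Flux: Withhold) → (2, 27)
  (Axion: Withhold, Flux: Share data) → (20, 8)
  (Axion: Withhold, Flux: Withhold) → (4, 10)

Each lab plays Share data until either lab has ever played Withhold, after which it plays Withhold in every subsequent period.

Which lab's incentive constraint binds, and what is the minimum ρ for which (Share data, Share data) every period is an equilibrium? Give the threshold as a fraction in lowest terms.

Axion's threshold: (20−12)/(20−4) = 1/2.
Flux's threshold: (27−25)/(27−10) = 2/17.
1/2 > 2/17, so Axion binds and ρ* = 1/2.

Axion; ρ ≥ 1/2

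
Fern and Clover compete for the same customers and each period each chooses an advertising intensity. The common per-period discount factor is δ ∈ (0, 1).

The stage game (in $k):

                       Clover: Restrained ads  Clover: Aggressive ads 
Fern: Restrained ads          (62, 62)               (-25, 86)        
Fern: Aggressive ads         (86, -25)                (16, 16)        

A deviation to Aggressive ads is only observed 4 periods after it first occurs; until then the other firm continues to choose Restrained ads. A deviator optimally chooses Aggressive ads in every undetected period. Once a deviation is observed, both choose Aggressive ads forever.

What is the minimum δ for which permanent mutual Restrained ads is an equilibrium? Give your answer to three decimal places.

A deviator earns 86 for 4 periods, then 16 forever; cooperating earns 62 forever. Multiplying the IC by (1−δ):
62 ≥ 86(1−δ^4) + 16δ^4, so 70·δ^4 ≥ 24 and δ^4 ≥ 12/35.
δ ≥ (12/35)^(1/4) ≈ 0.765.

0.765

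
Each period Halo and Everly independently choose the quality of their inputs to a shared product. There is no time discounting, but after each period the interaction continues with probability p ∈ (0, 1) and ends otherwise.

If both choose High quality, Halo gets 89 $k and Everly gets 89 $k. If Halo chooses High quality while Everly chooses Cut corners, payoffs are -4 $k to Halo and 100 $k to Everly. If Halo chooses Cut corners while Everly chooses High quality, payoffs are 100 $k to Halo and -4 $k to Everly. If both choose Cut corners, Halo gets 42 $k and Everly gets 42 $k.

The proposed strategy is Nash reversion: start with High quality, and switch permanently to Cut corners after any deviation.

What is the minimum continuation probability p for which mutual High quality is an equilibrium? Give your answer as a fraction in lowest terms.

With no time discounting, the continuation probability p plays the role of the discount factor.
Grim-trigger IC: 89/(1−p) ≥ 100 + 42p/(1−p) ⇒ p ≥ (100−89)/(100−42) = 11/58.

11/58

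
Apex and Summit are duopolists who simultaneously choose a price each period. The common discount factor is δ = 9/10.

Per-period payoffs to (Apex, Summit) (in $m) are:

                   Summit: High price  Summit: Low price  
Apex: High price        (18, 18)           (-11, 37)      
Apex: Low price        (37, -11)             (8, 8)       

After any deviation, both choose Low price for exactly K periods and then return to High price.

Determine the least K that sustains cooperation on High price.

No profitable deviation requires (18−8)(δ+…+δ^K) ≥ 37−18, i.e. δ+…+δ^K ≥ 19/10 ≈ 1.9000.
With δ = 9/10, the partial sums are K=1: 0.9000, K=2: 1.7100, K=3: 2.4390.
K = 3 is the first length at which the sum reaches 1.9000.

3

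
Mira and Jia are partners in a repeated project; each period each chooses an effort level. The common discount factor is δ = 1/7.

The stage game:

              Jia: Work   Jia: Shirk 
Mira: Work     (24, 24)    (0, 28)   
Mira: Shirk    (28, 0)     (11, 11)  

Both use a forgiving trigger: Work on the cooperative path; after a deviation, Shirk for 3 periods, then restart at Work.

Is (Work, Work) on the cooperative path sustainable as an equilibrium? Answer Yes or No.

A one-shot deviation gives 28 now, then 11 for 3 periods, then back to 24.
Gain from deviating: (28−24) today; loss: (24−11) in each of the next 3 periods.
No-deviation condition: (24−11)(δ+…+δ^3) ≥ 28−24, i.e. δ+…+δ^3 ≥ 4/13.
At δ = 1/7: δ+…+δ^3 = 0.1662 < 0.3077.
So cooperation is not sustainable.

No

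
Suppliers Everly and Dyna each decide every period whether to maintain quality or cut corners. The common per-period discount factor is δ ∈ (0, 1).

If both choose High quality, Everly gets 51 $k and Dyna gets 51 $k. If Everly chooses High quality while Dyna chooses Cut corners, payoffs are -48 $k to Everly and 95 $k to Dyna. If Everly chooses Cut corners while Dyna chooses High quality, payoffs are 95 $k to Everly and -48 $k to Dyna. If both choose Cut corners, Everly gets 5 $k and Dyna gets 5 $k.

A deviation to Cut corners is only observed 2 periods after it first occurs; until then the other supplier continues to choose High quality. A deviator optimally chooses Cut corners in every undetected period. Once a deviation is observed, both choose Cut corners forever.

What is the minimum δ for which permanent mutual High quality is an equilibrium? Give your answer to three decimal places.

Deviating for the 2 undetected periods gains 95−51 = 44 per period over cooperation, then loses 51−5 = 46 per period forever once punishment starts.
Gain: 44(1 + δ + … + δ^1); loss: 46·δ^2/(1−δ).
No profitable deviation ⇔ 44(1−δ^2) ≤ 46·δ^2, i.e. δ^2 ≥ 44/(44+46) = 22/45.
Hence δ ≥ (22/45)^(1/2) ≈ 0.699.

0.699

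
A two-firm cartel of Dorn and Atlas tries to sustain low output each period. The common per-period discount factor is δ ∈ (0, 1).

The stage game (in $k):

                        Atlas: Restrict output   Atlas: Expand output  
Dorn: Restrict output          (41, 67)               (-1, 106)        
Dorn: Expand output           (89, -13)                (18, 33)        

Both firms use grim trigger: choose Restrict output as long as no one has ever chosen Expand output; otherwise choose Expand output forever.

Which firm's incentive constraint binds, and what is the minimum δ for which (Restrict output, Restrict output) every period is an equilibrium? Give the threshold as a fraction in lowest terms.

Dorn; δ ≥ 48/71

Dorn: cooperation gives 41 each period; deviation gives 89 once then 18 forever.
  41/(1−δ) ≥ 89 + 18δ/(1−δ) ⇒ δ ≥ 48/71.
Atlas: cooperation gives 67 each period; deviation gives 106 once then 33 forever.
  δ ≥ 39/73.
Both must hold, so the binding constraint is Dorn's: δ ≥ 48/71.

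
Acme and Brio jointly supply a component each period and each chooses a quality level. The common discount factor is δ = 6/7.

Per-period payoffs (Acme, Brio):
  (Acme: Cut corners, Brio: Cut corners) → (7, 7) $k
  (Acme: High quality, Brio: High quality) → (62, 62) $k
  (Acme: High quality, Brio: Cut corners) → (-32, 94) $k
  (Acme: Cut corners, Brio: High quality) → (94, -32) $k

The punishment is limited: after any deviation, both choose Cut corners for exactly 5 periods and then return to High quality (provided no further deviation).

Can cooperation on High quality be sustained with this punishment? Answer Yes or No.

IC: δ+…+δ^5 ≥ (94−62)/(62−7) = 32/55.
At δ = 6/7: partial sum = 3.2240 ≥ 0.5818. Cooperation sustainable.

Yes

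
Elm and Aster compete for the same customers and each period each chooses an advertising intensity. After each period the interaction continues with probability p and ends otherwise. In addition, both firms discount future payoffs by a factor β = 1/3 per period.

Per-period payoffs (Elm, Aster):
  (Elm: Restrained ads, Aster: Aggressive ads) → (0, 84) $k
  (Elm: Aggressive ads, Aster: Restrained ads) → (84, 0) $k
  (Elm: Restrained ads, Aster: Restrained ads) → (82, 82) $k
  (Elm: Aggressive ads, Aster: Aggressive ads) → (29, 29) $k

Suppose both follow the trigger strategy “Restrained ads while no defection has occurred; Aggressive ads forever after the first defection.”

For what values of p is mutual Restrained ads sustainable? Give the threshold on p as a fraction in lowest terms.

With continuation probability p and discount β, the effective per-period discount factor is βp.
Grim-trigger IC: βp ≥ (84−82)/(84−29) = 2/55.
So p ≥ (2/55)/(1/3) = 6/55.

6/55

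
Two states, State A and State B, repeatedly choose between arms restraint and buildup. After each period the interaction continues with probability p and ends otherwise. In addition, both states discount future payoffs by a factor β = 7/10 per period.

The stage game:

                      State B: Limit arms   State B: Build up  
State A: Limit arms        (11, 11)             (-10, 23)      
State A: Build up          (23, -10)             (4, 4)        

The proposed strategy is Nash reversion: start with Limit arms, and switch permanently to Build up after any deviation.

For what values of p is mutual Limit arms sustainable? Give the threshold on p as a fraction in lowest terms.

Expected continuation weight on next period's payoff is β·p = 7/10·p, which plays the role of the discount factor.
Cooperation requires 7/10·p ≥ (23−11)/(23−4) = 12/19, hence p ≥ 120/133.

120/133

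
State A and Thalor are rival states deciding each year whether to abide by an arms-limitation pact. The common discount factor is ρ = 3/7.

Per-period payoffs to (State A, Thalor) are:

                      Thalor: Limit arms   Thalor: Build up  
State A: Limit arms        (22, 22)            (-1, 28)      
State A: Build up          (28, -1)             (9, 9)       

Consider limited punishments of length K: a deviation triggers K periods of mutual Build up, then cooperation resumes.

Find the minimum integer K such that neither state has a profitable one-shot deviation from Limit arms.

2

IC: ρ(1−ρ^K)/(1−ρ) ≥ (28−22)/(22−9) = 6/13.
With ρ = 3/7: need 1 − ρ^K ≥ 6/13·(1−3/7)/(3/7), i.e. ρ^K ≤ 0.3846.
Since (3/7)^1 = 0.4286 and (3/7)^2 = 0.1837, the smallest such K is 2.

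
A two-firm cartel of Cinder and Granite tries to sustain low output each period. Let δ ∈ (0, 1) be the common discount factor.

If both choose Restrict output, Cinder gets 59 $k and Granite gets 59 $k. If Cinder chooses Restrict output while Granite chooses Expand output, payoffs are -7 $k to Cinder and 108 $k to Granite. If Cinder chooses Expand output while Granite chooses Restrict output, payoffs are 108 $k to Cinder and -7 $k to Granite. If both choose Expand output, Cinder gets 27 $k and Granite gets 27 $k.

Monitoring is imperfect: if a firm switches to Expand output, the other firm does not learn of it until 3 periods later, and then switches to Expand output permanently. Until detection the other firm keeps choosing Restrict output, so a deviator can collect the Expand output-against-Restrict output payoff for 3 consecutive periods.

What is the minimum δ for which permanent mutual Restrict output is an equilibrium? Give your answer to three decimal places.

0.846

A deviator earns 108 for 3 periods, then 27 forever; cooperating earns 59 forever. Multiplying the IC by (1−δ):
59 ≥ 108(1−δ^3) + 27δ^3, so 81·δ^3 ≥ 49 and δ^3 ≥ 49/81.
δ ≥ (49/81)^(1/3) ≈ 0.846.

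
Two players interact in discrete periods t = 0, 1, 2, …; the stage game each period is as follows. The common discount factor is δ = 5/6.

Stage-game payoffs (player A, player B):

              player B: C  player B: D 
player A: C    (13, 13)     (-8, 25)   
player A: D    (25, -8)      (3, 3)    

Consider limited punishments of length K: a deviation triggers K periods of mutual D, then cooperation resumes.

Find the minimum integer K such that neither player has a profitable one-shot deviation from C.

No profitable deviation requires (13−3)(δ+…+δ^K) ≥ 25−13, i.e. δ+…+δ^K ≥ 6/5 ≈ 1.2000.
With δ = 5/6, the partial sums are K=1: 0.8333, K=2: 1.5278.
K = 2 is the first length at which the sum reaches 1.2000.

2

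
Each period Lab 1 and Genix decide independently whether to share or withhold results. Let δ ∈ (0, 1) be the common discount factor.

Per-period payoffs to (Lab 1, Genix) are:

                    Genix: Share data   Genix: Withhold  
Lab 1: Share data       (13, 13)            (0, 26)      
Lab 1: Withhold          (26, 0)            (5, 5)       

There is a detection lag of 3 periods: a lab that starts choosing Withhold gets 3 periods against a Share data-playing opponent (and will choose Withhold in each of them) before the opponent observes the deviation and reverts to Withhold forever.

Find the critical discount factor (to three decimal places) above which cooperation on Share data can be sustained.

The best deviation is to choose Withhold for all 3 undetected periods, earning 26 each, then 5 forever once detected.
Deviation value: 26(1−δ^3)/(1−δ) + 5δ^3/(1−δ); cooperation value: 13/(1−δ).
IC: 13 ≥ 26(1−δ^3) + 5δ^3 = 26 − 21δ^3.
So δ^3 ≥ 13/21, giving δ ≥ (13/21)^(1/3) ≈ 0.852.

0.852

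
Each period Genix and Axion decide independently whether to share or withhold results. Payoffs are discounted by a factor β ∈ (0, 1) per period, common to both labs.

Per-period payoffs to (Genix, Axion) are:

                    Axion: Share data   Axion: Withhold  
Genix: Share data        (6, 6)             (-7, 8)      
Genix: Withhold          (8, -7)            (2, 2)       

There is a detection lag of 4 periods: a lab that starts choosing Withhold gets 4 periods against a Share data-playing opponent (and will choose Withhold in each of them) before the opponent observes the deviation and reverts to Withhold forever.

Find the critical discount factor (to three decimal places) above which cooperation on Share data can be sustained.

0.760

The best deviation is to choose Withhold for all 4 undetected periods, earning 8 each, then 2 forever once detected.
Deviation value: 8(1−β^4)/(1−β) + 2β^4/(1−β); cooperation value: 6/(1−β).
IC: 6 ≥ 8(1−β^4) + 2β^4 = 8 − 6β^4.
So β^4 ≥ 2/6 = 1/3, giving β ≥ (1/3)^(1/4) ≈ 0.760.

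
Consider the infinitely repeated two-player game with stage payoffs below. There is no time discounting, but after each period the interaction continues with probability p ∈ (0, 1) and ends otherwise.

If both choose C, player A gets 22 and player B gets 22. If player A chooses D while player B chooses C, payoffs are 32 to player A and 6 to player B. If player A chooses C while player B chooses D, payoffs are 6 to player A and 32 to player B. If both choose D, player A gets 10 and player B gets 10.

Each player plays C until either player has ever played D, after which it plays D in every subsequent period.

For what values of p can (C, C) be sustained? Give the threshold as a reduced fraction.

5/11

Expected cooperation value is 22 + p·22 + p²·22 + … = 22/(1−p); deviation gives 32 + p·10/(1−p).
22 ≥ 32(1−p) + 10p ⇒ 22p ≥ 10 ⇒ p ≥ 10/22 = 5/11.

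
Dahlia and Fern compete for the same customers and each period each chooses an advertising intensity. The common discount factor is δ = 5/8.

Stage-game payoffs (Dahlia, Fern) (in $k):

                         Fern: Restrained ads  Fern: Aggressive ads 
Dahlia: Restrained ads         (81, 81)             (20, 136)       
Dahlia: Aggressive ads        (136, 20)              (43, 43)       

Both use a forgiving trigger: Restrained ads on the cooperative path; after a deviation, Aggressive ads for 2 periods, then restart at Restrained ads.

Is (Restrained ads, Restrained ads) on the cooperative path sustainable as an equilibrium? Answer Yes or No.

A one-shot deviation gives 136 now, then 43 for 2 periods, then back to 81.
Gain from deviating: (136−81) today; loss: (81−43) in each of the next 2 periods.
No-deviation condition: (81−43)(δ+…+δ^2) ≥ 136−81, i.e. δ+…+δ^2 ≥ 55/38.
At δ = 5/8: δ+…+δ^2 = 1.0156 < 1.4474.
So cooperation is not sustainable.

No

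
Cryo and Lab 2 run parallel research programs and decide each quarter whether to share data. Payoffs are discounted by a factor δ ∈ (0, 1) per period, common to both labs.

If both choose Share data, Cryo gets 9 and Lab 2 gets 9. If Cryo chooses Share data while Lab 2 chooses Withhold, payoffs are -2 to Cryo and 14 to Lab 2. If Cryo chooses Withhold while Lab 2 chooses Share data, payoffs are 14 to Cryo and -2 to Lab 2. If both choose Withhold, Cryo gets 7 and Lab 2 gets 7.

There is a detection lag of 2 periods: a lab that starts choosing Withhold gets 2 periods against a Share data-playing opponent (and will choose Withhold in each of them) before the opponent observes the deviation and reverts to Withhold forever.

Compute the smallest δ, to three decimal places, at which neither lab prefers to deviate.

Deviating for the 2 undetected periods gains 14−9 = 5 per period over cooperation, then loses 9−7 = 2 per period forever once punishment starts.
Gain: 5(1 + δ + … + δ^1); loss: 2·δ^2/(1−δ).
No profitable deviation ⇔ 5(1−δ^2) ≤ 2·δ^2, i.e. δ^2 ≥ 5/(5+2) = 5/7.
Hence δ ≥ (5/7)^(1/2) ≈ 0.845.

0.845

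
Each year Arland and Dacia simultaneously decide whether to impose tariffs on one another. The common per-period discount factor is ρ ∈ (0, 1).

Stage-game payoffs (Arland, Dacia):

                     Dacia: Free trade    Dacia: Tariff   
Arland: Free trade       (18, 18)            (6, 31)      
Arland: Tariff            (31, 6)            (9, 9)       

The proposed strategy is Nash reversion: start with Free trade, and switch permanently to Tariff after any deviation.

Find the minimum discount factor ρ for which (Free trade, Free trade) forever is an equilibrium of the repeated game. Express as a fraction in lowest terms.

Under grim trigger the critical discount factor is (T−C)/(T−P) with T = 31, C = 18, P = 9.
ρ* = (31−18)/(31−9) = 13/22.

13/22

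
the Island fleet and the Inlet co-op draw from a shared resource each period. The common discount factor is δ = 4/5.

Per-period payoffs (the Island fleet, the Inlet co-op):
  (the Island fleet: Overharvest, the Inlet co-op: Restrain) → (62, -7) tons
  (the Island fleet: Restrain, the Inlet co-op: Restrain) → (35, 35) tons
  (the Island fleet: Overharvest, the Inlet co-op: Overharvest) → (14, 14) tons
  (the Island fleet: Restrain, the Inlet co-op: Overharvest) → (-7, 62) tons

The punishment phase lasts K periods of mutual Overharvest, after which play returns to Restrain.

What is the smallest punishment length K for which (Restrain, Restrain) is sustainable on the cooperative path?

2

IC: δ(1−δ^K)/(1−δ) ≥ (62−35)/(35−14) = 9/7.
With δ = 4/5: need 1 − δ^K ≥ 9/7·(1−4/5)/(4/5), i.e. δ^K ≤ 0.6786.
Since (4/5)^1 = 0.8000 and (4/5)^2 = 0.6400, the smallest such K is 2.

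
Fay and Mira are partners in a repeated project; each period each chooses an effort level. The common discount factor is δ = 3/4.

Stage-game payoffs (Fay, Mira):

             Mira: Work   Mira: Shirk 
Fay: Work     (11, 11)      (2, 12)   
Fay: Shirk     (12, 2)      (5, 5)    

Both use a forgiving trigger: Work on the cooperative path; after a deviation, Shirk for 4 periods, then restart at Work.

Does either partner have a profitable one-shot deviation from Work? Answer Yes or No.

A one-shot deviation gives 12 now, then 5 for 4 periods, then back to 11.
Gain from deviating: (12−11) today; loss: (11−5) in each of the next 4 periods.
No-deviation condition: (11−5)(δ+…+δ^4) ≥ 12−11, i.e. δ+…+δ^4 ≥ 1/6.
At δ = 3/4: δ+…+δ^4 = 2.0508 ≥ 0.1667.
So cooperation is sustainable.

No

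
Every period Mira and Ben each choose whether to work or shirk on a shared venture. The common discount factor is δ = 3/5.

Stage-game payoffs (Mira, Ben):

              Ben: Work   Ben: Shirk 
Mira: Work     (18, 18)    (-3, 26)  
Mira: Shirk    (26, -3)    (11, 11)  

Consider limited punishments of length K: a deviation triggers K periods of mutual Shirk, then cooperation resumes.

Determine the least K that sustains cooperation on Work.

3

No profitable deviation requires (18−11)(δ+…+δ^K) ≥ 26−18, i.e. δ+…+δ^K ≥ 8/7 ≈ 1.1429.
With δ = 3/5, the partial sums are K=1: 0.6000, K=2: 0.9600, K=3: 1.1760.
K = 3 is the first length at which the sum reaches 1.1429.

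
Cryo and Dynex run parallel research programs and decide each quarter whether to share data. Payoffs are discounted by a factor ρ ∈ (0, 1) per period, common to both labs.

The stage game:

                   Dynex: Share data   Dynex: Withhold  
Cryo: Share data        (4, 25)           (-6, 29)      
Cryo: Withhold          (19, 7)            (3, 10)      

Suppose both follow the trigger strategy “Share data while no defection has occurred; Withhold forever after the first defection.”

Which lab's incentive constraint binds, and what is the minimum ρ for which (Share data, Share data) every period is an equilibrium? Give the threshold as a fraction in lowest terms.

For Cryo: deviation gain 19−4 = 15, per-period punishment loss 4−3 = 1. IC gives ρ ≥ 15/16.
For Dynex: gain 4, loss 15 per period, so ρ ≥ 4/19.
The tighter constraint is Cryo's, so cooperation needs ρ ≥ 15/16.

Cryo; ρ ≥ 15/16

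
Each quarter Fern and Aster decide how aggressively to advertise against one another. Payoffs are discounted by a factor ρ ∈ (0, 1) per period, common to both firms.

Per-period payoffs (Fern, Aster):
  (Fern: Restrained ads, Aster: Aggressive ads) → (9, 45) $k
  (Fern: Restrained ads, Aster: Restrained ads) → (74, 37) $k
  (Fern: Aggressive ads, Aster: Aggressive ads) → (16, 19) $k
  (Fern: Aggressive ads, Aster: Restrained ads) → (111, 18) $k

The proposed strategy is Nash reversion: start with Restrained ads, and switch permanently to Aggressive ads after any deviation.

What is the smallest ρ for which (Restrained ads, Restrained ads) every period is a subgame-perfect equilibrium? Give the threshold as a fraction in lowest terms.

37/95

For Fern: deviation gain 111−74 = 37, per-period punishment loss 74−16 = 58. IC gives ρ ≥ 37/95.
For Aster: gain 8, loss 18 per period, so ρ ≥ 8/26 = 4/13.
The tighter constraint is Fern's, so cooperation needs ρ ≥ 37/95.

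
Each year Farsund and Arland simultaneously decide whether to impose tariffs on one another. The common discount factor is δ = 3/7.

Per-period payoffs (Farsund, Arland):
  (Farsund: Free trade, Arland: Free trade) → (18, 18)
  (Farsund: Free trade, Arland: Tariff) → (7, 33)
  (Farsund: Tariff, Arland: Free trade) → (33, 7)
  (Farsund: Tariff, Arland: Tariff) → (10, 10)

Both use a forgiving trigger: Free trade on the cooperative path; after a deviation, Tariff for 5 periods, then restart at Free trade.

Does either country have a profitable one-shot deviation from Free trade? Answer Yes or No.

A one-shot deviation gives 33 now, then 10 for 5 periods, then back to 18.
Gain from deviating: (33−18) today; loss: (18−10) in each of the next 5 periods.
No-deviation condition: (18−10)(δ+…+δ^5) ≥ 33−18, i.e. δ+…+δ^5 ≥ 15/8.
At δ = 3/7: δ+…+δ^5 = 0.7392 < 1.8750.
So cooperation is not sustainable.

Yes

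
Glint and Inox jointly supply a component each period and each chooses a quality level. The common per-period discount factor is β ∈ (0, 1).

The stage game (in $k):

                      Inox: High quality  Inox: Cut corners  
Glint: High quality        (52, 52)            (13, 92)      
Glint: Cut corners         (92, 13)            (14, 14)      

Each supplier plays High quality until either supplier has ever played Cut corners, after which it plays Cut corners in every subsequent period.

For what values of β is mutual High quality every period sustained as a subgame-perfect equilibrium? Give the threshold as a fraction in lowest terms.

One-period gain from deviating is 92 − 52 = 40. The loss is 52 − 14 = 38 in every subsequent period, with present value 38·β/(1−β).
Deviation is unprofitable when 38·β/(1−β) ≥ 40, i.e. β/(1−β) ≥ 20/19.
Equivalently β ≥ 40/(40+38) = 20/39.

20/39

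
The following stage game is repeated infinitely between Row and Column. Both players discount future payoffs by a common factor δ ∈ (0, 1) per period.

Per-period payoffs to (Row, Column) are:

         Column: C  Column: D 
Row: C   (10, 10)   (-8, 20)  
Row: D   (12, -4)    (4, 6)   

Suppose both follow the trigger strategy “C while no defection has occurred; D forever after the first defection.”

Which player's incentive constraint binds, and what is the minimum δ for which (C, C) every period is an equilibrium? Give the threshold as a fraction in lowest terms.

Column; δ ≥ 5/7

For Row: deviation gain 12−10 = 2, per-period punishment loss 10−4 = 6. IC gives δ ≥ 2/8 = 1/4.
For Column: gain 10, loss 4 per period, so δ ≥ 10/14 = 5/7.
The tighter constraint is Column's, so cooperation needs δ ≥ 5/7.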